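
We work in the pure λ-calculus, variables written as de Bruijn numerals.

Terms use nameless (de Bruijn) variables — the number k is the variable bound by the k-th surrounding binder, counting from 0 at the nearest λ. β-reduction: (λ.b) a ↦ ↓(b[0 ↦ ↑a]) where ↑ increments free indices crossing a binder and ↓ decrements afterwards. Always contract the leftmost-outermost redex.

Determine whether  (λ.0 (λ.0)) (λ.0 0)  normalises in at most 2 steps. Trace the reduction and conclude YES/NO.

Answer: NO — after 2 steps the term is (λ.0) (λ.0), not yet normal

Reduction:
  start: (λ.0 (λ.0)) (λ.0 0)
  →1  (λ.0 0) (λ.0)
  →2  (λ.0) (λ.0)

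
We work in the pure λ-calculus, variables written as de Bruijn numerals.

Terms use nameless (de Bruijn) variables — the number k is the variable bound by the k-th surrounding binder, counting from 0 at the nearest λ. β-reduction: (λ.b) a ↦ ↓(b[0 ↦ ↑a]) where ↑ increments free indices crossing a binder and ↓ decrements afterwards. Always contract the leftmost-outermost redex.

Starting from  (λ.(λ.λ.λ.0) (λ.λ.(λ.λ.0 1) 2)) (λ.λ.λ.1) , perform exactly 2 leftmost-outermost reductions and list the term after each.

  start: (λ.(λ.λ.λ.0) (λ.λ.(λ.λ.0 1) 2)) (λ.λ.λ.1)
  →1  (λ.λ.λ.0) (λ.λ.(λ.λ.0 1) (λ.λ.λ.1))
  →2  λ.λ.0

Answer: after 2 steps: λ.λ.0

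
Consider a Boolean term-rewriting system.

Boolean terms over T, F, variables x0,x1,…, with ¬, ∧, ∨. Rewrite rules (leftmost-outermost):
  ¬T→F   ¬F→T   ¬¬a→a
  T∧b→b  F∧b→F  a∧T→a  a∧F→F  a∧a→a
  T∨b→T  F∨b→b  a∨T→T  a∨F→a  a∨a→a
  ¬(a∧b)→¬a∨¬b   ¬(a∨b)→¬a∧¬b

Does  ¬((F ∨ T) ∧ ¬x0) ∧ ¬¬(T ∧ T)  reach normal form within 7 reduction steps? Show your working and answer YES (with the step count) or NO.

Answer: NO — after 7 steps the term is x0 ∧ ¬¬(T ∧ T), not yet normal

Working:
  start: ¬((F ∨ T) ∧ ¬x0) ∧ ¬¬(T ∧ T)
  →1  (¬(F ∨ T) ∨ ¬¬x0) ∧ ¬¬(T ∧ T)
  →2  ((¬F ∧ ¬T) ∨ ¬¬x0) ∧ ¬¬(T ∧ T)
  →3  ((T ∧ ¬T) ∨ ¬¬x0) ∧ ¬¬(T ∧ T)
  →4  (¬T ∨ ¬¬x0) ∧ ¬¬(T ∧ T)
  →5  (F ∨ ¬¬x0) ∧ ¬¬(T ∧ T)
  →6  ¬¬x0 ∧ ¬¬(T ∧ T)
  →7  x0 ∧ ¬¬(T ∧ T)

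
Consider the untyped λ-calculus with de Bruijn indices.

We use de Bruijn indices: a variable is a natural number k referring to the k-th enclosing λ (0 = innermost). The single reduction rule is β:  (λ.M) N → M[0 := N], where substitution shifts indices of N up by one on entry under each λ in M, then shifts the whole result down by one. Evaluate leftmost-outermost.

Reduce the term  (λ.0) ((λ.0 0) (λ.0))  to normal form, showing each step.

Answer: normal form = λ.0  (in 3 steps)

Reduction:
  start: (λ.0) ((λ.0 0) (λ.0))
  [1] (λ.0 0) (λ.0)
  [2] (λ.0) (λ.0)
  [3] λ.0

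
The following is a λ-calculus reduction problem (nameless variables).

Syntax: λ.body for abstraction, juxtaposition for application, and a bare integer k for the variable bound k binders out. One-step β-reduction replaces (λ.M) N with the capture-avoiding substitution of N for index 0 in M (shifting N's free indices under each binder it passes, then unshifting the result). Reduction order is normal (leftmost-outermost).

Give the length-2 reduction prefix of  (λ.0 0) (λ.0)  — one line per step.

  start: (λ.0 0) (λ.0)
  step 1: (λ.0) (λ.0)
  step 2: λ.0

Answer: after 2 steps: λ.0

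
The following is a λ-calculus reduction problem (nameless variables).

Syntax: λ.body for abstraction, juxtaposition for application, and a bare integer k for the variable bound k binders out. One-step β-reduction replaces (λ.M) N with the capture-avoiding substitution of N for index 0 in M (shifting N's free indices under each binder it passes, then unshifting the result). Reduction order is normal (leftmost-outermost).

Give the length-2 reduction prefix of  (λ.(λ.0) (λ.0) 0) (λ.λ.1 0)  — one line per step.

Answer: after 2 steps: (λ.0) (λ.λ.1 0)

Derivation:
  start: (λ.(λ.0) (λ.0) 0) (λ.λ.1 0)
  step 1: (λ.0) (λ.0) (λ.λ.1 0)
  step 2: (λ.0) (λ.λ.1 0)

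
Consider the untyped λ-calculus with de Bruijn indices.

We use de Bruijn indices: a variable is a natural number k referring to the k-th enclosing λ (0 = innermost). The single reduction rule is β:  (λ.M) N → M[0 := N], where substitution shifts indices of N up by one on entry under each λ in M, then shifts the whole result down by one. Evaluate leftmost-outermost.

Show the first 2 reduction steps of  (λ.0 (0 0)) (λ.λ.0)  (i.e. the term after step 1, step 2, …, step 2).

  start: (λ.0 (0 0)) (λ.λ.0)
  [1] (λ.λ.0) ((λ.λ.0) (λ.λ.0))
  [2] λ.0

Answer: after 2 steps: λ.0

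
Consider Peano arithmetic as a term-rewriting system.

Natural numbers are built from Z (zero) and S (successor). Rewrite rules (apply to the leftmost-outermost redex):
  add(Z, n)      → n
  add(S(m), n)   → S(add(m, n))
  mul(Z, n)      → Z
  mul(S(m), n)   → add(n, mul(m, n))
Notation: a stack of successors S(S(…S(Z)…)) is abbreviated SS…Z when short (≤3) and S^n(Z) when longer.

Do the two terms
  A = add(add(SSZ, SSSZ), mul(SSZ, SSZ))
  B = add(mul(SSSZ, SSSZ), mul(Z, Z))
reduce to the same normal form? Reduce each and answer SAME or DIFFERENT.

Answer: SAME — A ⇓ S^9(Z), B ⇓ S^9(Z)

Reduction:
Term A:
  start: add(add(SSZ, SSSZ), mul(SSZ, SSZ))
  step 1: add(S(add(SZ, SSSZ)), mul(SSZ, SSZ))
  step 2: S(add(add(SZ, SSSZ), mul(SSZ, SSZ)))
  step 3: S(add(S(add(Z, SSSZ)), mul(SSZ, SSZ)))
  step 4: S(S(add(add(Z, SSSZ), mul(SSZ, SSZ))))
  step 5: S(S(add(SSSZ, mul(SSZ, SSZ))))
  step 6: S(S(S(add(SSZ, mul(SSZ, SSZ)))))
  step 7: S(S(S(S(add(SZ, mul(SSZ, SSZ))))))
  step 8: S(S(S(S(S(add(Z, mul(SSZ, SSZ)))))))
  step 9: S(S(S(S(S(mul(SSZ, SSZ))))))
  step 10: S(S(S(S(S(add(SSZ, mul(SZ, SSZ)))))))
  step 11: S(S(S(S(S(S(add(SZ, mul(SZ, SSZ))))))))
  step 12: S(S(S(S(S(S(S(add(Z, mul(SZ, SSZ)))))))))
  step 13: S(S(S(S(S(S(S(mul(SZ, SSZ))))))))
  step 14: S(S(S(S(S(S(S(add(SSZ, mul(Z, SSZ)))))))))
  step 15: S(S(S(S(S(S(S(S(add(SZ, mul(Z, SSZ))))))))))
  step 16: S(S(S(S(S(S(S(S(S(add(Z, mul(Z, SSZ)))))))))))
  step 17: S(S(S(S(S(S(S(S(S(mul(Z, SSZ))))))))))
  step 18: S^9(Z)

Term B:
  start: add(mul(SSSZ, SSSZ), mul(Z, Z))
  step 1: add(add(SSSZ, mul(SSZ, SSSZ)), mul(Z, Z))
  step 2: add(S(add(SSZ, mul(SSZ, SSSZ))), mul(Z, Z))
  step 3: S(add(add(SSZ, mul(SSZ, SSSZ)), mul(Z, Z)))
  step 4: S(add(S(add(SZ, mul(SSZ, SSSZ))), mul(Z, Z)))
  step 5: S(S(add(add(SZ, mul(SSZ, SSSZ)), mul(Z, Z))))
  step 6: S(S(add(S(add(Z, mul(SSZ, SSSZ))), mul(Z, Z))))
  step 7: S(S(S(add(add(Z, mul(SSZ, SSSZ)), mul(Z, Z)))))
  step 8: S(S(S(add(mul(SSZ, SSSZ), mul(Z, Z)))))
  step 9: S(S(S(add(add(SSSZ, mul(SZ, SSSZ)), mul(Z, Z)))))
  step 10: S(S(S(add(S(add(SSZ, mul(SZ, SSSZ))), mul(Z, Z)))))
  step 11: S(S(S(S(add(add(SSZ, mul(SZ, SSSZ)), mul(Z, Z))))))
  step 12: S(S(S(S(add(S(add(SZ, mul(SZ, SSSZ))), mul(Z, Z))))))
  step 13: S(S(S(S(S(add(add(SZ, mul(SZ, SSSZ)), mul(Z, Z)))))))
  step 14: S(S(S(S(S(add(S(add(Z, mul(SZ, SSSZ))), mul(Z, Z)))))))
  step 15: S(S(S(S(S(S(add(add(Z, mul(SZ, SSSZ)), mul(Z, Z))))))))
  step 16: S(S(S(S(S(S(add(mul(SZ, SSSZ), mul(Z, Z))))))))
  step 17: S(S(S(S(S(S(add(add(SSSZ, mul(Z, SSSZ)), mul(Z, Z))))))))
  step 18: S(S(S(S(S(S(add(S(add(SSZ, mul(Z, SSSZ))), mul(Z, Z))))))))
  step 19: S(S(S(S(S(S(S(add(add(SSZ, mul(Z, SSSZ)), mul(Z, Z)))))))))
  step 20: S(S(S(S(S(S(S(add(S(add(SZ, mul(Z, SSSZ))), mul(Z, Z)))))))))
  step 21: S(S(S(S(S(S(S(S(add(add(SZ, mul(Z, SSSZ)), mul(Z, Z))))))))))
  step 22: S(S(S(S(S(S(S(S(add(S(add(Z, mul(Z, SSSZ))), mul(Z, Z))))))))))
  step 23: S(S(S(S(S(S(S(S(S(add(add(Z, mul(Z, SSSZ)), mul(Z, Z)))))))))))
  step 24: S(S(S(S(S(S(S(S(S(add(mul(Z, SSSZ), mul(Z, Z)))))))))))
  step 25: S(S(S(S(S(S(S(S(S(add(Z, mul(Z, Z)))))))))))
  step 26: S(S(S(S(S(S(S(S(S(mul(Z, Z))))))))))
  step 27: S^9(Z)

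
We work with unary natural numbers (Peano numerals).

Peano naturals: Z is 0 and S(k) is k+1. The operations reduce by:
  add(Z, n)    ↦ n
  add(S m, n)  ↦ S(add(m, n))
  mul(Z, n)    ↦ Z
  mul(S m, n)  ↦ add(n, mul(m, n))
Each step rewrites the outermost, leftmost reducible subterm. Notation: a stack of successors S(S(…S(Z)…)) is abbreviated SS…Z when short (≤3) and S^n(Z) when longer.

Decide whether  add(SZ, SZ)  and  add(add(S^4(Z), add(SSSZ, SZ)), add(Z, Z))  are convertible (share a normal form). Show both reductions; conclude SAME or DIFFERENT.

Answer: DIFFERENT — A ⇓ SSZ, B ⇓ S^8(Z)

Derivation:
Term A:
  start: add(SZ, SZ)
  →1  S(add(Z, SZ))
  →2  SSZ

Term B:
  start: add(add(S^4(Z), add(SSSZ, SZ)), add(Z, Z))
  →1  add(S(add(SSSZ, add(SSSZ, SZ))), add(Z, Z))
  →2  S(add(add(SSSZ, add(SSSZ, SZ)), add(Z, Z)))
  →3  S(add(S(add(SSZ, add(SSSZ, SZ))), add(Z, Z)))
  →4  S(S(add(add(SSZ, add(SSSZ, SZ)), add(Z, Z))))
  →5  S(S(add(S(add(SZ, add(SSSZ, SZ))), add(Z, Z))))
  →6  S(S(S(add(add(SZ, add(SSSZ, SZ)), add(Z, Z)))))
  →7  S(S(S(add(S(add(Z, add(SSSZ, SZ))), add(Z, Z)))))
  →8  S(S(S(S(add(add(Z, add(SSSZ, SZ)), add(Z, Z))))))
  →9  S(S(S(S(add(add(SSSZ, SZ), add(Z, Z))))))
  →10  S(S(S(S(add(S(add(SSZ, SZ)), add(Z, Z))))))
  →11  S(S(S(S(S(add(add(SSZ, SZ), add(Z, Z)))))))
  →12  S(S(S(S(S(add(S(add(SZ, SZ)), add(Z, Z)))))))
  →13  S(S(S(S(S(S(add(add(SZ, SZ), add(Z, Z))))))))
  →14  S(S(S(S(S(S(add(S(add(Z, SZ)), add(Z, Z))))))))
  →15  S(S(S(S(S(S(S(add(add(Z, SZ), add(Z, Z)))))))))
  →16  S(S(S(S(S(S(S(add(SZ, add(Z, Z)))))))))
  →17  S(S(S(S(S(S(S(S(add(Z, add(Z, Z))))))))))
  →18  S(S(S(S(S(S(S(S(add(Z, Z)))))))))
  →19  S^8(Z)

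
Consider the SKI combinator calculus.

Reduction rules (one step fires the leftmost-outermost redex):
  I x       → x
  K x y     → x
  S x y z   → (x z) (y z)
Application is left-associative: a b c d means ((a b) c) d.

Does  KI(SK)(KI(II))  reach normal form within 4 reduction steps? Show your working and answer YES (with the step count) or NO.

Answer: YES — reaches normal form I in 3 ≤ 4 steps

Reduction:
  start: KI(SK)(KI(II))
  →1  I(KI(II))
  →2  KI(II)
  →3  I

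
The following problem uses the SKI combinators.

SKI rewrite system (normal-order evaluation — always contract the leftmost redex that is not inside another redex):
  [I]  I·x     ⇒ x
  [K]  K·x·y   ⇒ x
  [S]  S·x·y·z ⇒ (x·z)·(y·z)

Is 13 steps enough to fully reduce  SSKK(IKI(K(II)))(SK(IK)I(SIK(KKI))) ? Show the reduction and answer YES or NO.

  start: SSKK(IKI(K(II)))(SK(IK)I(SIK(KKI)))
  step 1: SK(KK)(IKI(K(II)))(SK(IK)I(SIK(KKI)))
  step 2: K(IKI(K(II)))(KK(IKI(K(II))))(SK(IK)I(SIK(KKI)))
  step 3: IKI(K(II))(SK(IK)I(SIK(KKI)))
  step 4: KI(K(II))(SK(IK)I(SIK(KKI)))
  step 5: I(SK(IK)I(SIK(KKI)))
  step 6: SK(IK)I(SIK(KKI))
  step 7: KI(IKI)(SIK(KKI))
  step 8: I(SIK(KKI))
  step 9: SIK(KKI)
  step 10: I(KKI)(K(KKI))
  step 11: KKI(K(KKI))
  step 12: K(K(KKI))
  step 13: K(KK)

Answer: YES — reaches normal form K(KK) in 13 ≤ 13 steps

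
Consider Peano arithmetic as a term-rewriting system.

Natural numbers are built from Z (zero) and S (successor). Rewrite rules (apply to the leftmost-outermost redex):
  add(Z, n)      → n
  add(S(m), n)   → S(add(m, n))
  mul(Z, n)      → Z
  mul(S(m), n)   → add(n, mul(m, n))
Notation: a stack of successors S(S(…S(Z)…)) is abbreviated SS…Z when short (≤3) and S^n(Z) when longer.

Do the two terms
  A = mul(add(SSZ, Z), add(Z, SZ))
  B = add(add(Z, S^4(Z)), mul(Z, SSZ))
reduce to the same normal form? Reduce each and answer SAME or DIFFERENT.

Answer: DIFFERENT — A ⇓ SSZ, B ⇓ S^4(Z)

Reduction:
Term A:
  start: mul(add(SSZ, Z), add(Z, SZ))
  step 1: mul(S(add(SZ, Z)), add(Z, SZ))
  step 2: add(add(Z, SZ), mul(add(SZ, Z), add(Z, SZ)))
  step 3: add(SZ, mul(add(SZ, Z), add(Z, SZ)))
  step 4: S(add(Z, mul(add(SZ, Z), add(Z, SZ))))
  step 5: S(mul(add(SZ, Z), add(Z, SZ)))
  step 6: S(mul(S(add(Z, Z)), add(Z, SZ)))
  step 7: S(add(add(Z, SZ), mul(add(Z, Z), add(Z, SZ))))
  step 8: S(add(SZ, mul(add(Z, Z), add(Z, SZ))))
  step 9: S(S(add(Z, mul(add(Z, Z), add(Z, SZ)))))
  step 10: S(S(mul(add(Z, Z), add(Z, SZ))))
  step 11: S(S(mul(Z, add(Z, SZ))))
  step 12: SSZ

Term B:
  start: add(add(Z, S^4(Z)), mul(Z, SSZ))
  step 1: add(S^4(Z), mul(Z, SSZ))
  step 2: S(add(SSSZ, mul(Z, SSZ)))
  step 3: S(S(add(SSZ, mul(Z, SSZ))))
  step 4: S(S(S(add(SZ, mul(Z, SSZ)))))
  step 5: S(S(S(S(add(Z, mul(Z, SSZ))))))
  step 6: S(S(S(S(mul(Z, SSZ)))))
  step 7: S^4(Z)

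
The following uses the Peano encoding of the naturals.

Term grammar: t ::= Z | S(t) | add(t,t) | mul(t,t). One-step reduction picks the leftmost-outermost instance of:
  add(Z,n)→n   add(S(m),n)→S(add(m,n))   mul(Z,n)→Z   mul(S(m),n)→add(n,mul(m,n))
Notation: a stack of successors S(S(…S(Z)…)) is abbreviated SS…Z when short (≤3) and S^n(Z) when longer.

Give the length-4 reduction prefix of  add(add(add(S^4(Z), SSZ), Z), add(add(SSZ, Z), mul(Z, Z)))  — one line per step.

  start: add(add(add(S^4(Z), SSZ), Z), add(add(SSZ, Z), mul(Z, Z)))
  →1  add(add(S(add(SSSZ, SSZ)), Z), add(add(SSZ, Z), mul(Z, Z)))
  →2  add(S(add(add(SSSZ, SSZ), Z)), add(add(SSZ, Z), mul(Z, Z)))
  →3  S(add(add(add(SSSZ, SSZ), Z), add(add(SSZ, Z), mul(Z, Z))))
  →4  S(add(add(S(add(SSZ, SSZ)), Z), add(add(SSZ, Z), mul(Z, Z))))

Answer: after 4 steps: S(add(add(S(add(SSZ, SSZ)), Z), add(add(SSZ, Z), mul(Z, Z))))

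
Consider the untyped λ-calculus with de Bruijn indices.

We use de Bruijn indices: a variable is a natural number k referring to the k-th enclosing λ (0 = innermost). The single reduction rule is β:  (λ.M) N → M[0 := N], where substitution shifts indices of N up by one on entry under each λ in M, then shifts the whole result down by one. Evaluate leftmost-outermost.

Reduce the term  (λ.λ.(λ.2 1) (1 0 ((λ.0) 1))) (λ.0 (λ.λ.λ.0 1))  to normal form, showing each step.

Answer: normal form = λ.0 (λ.λ.λ.0 1)  (in 3 steps)

Working:
  start: (λ.λ.(λ.2 1) (1 0 ((λ.0) 1))) (λ.0 (λ.λ.λ.0 1))
  →1  λ.(λ.(λ.0 (λ.λ.λ.0 1)) 1) ((λ.0 (λ.λ.λ.0 1)) 0 ((λ.0) (λ.0 (λ.λ.λ.0 1))))
  →2  λ.(λ.0 (λ.λ.λ.0 1)) 0
  →3  λ.0 (λ.λ.λ.0 1)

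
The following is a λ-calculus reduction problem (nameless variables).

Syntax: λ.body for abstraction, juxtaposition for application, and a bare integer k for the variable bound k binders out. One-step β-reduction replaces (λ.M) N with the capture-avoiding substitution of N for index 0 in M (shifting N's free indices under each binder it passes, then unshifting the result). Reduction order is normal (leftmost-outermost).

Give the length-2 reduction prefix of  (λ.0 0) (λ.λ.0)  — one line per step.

  start: (λ.0 0) (λ.λ.0)
  step 1: (λ.λ.0) (λ.λ.0)
  step 2: λ.0

Answer: after 2 steps: λ.0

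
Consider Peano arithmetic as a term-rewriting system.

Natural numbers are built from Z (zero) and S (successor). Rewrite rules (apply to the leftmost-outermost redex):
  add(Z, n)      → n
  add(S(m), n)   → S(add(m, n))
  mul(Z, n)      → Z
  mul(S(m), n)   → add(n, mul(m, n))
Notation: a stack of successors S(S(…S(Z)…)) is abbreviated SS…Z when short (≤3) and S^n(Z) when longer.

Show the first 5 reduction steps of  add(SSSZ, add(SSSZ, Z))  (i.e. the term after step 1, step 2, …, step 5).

  start: add(SSSZ, add(SSSZ, Z))
  →1  S(add(SSZ, add(SSSZ, Z)))
  →2  S(S(add(SZ, add(SSSZ, Z))))
  →3  S(S(S(add(Z, add(SSSZ, Z)))))
  →4  S(S(S(add(SSSZ, Z))))
  →5  S(S(S(S(add(SSZ, Z)))))

Answer: after 5 steps: S(S(S(S(add(SSZ, Z)))))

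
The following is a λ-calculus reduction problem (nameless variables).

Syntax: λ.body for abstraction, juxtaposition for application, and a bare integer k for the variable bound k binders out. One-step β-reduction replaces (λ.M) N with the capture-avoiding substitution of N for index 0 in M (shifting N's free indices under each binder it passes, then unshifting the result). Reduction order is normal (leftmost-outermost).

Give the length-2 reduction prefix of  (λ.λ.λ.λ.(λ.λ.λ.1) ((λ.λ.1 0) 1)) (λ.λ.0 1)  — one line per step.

Answer: after 2 steps: λ.λ.λ.λ.λ.1

Reduction:
  start: (λ.λ.λ.λ.(λ.λ.λ.1) ((λ.λ.1 0) 1)) (λ.λ.0 1)
  →1  λ.λ.λ.(λ.λ.λ.1) ((λ.λ.1 0) 1)
  →2  λ.λ.λ.λ.λ.1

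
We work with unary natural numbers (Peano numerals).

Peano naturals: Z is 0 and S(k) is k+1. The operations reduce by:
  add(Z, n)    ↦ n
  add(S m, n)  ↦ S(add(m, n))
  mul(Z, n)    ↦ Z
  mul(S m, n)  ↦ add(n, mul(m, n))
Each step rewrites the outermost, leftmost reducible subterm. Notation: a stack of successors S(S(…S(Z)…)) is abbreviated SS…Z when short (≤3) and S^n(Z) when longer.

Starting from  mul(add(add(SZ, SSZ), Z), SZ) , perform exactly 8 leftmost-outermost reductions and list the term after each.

  start: mul(add(add(SZ, SSZ), Z), SZ)
  →1  mul(add(S(add(Z, SSZ)), Z), SZ)
  →2  mul(S(add(add(Z, SSZ), Z)), SZ)
  →3  add(SZ, mul(add(add(Z, SSZ), Z), SZ))
  →4  S(add(Z, mul(add(add(Z, SSZ), Z), SZ)))
  →5  S(mul(add(add(Z, SSZ), Z), SZ))
  →6  S(mul(add(SSZ, Z), SZ))
  →7  S(mul(S(add(SZ, Z)), SZ))
  →8  S(add(SZ, mul(add(SZ, Z), SZ)))

Answer: after 8 steps: S(add(SZ, mul(add(SZ, Z), SZ)))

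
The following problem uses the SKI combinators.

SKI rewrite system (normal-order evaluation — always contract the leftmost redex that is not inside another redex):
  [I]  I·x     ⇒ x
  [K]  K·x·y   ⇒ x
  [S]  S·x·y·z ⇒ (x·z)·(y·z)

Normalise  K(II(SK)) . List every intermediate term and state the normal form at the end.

  start: K(II(SK))
  [1] K(I(SK))
  [2] K(SK)

Answer: normal form = K(SK)  (in 2 steps)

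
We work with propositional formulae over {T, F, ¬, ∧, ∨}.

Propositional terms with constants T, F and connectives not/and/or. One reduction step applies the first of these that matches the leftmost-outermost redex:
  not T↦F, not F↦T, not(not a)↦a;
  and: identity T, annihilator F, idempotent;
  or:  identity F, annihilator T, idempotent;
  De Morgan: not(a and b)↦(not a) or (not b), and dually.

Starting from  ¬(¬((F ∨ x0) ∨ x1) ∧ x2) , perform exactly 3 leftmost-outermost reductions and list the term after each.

Answer: after 3 steps: (x0 ∨ x1) ∨ ¬x2

Reduction:
  start: ¬(¬((F ∨ x0) ∨ x1) ∧ x2)
  [1] ¬¬((F ∨ x0) ∨ x1) ∨ ¬x2
  [2] ((F ∨ x0) ∨ x1) ∨ ¬x2
  [3] (x0 ∨ x1) ∨ ¬x2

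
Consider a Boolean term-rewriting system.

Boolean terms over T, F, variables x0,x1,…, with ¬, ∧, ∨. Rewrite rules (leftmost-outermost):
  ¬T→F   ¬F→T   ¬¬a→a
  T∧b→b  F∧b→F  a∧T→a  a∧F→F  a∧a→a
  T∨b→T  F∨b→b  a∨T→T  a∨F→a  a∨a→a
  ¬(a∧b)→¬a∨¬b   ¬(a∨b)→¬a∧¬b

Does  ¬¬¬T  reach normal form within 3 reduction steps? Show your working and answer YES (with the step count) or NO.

Answer: YES — reaches normal form F in 2 ≤ 3 steps

Reduction:
  start: ¬¬¬T
  →1  ¬T
  →2  F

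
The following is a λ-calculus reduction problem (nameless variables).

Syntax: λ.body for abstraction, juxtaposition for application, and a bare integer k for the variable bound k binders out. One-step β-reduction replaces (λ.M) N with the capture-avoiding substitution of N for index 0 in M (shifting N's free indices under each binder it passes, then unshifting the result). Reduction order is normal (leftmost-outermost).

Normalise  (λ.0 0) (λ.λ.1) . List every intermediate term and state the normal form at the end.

Answer: normal form = λ.λ.λ.1  (in 2 steps)

Reduction:
  start: (λ.0 0) (λ.λ.1)
  →1  (λ.λ.1) (λ.λ.1)
  →2  λ.λ.λ.1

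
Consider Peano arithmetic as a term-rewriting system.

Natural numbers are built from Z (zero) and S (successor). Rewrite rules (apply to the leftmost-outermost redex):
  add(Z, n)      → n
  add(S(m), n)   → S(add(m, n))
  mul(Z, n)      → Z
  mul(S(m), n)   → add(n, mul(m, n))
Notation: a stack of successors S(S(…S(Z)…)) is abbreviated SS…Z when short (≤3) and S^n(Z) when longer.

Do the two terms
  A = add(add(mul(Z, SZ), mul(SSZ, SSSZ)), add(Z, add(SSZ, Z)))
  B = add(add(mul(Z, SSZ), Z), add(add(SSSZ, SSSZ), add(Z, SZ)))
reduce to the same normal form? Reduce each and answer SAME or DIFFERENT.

Answer: DIFFERENT — A ⇓ S^8(Z), B ⇓ S^7(Z)

Derivation:
Term A:
  start: add(add(mul(Z, SZ), mul(SSZ, SSSZ)), add(Z, add(SSZ, Z)))
  →1  add(add(Z, mul(SSZ, SSSZ)), add(Z, add(SSZ, Z)))
  →2  add(mul(SSZ, SSSZ), add(Z, add(SSZ, Z)))
  →3  add(add(SSSZ, mul(SZ, SSSZ)), add(Z, add(SSZ, Z)))
  →4  add(S(add(SSZ, mul(SZ, SSSZ))), add(Z, add(SSZ, Z)))
  →5  S(add(add(SSZ, mul(SZ, SSSZ)), add(Z, add(SSZ, Z))))
  →6  S(add(S(add(SZ, mul(SZ, SSSZ))), add(Z, add(SSZ, Z))))
  →7  S(S(add(add(SZ, mul(SZ, SSSZ)), add(Z, add(SSZ, Z)))))
  →8  S(S(add(S(add(Z, mul(SZ, SSSZ))), add(Z, add(SSZ, Z)))))
  →9  S(S(S(add(add(Z, mul(SZ, SSSZ)), add(Z, add(SSZ, Z))))))
  →10  S(S(S(add(mul(SZ, SSSZ), add(Z, add(SSZ, Z))))))
  →11  S(S(S(add(add(SSSZ, mul(Z, SSSZ)), add(Z, add(SSZ, Z))))))
  →12  S(S(S(add(S(add(SSZ, mul(Z, SSSZ))), add(Z, add(SSZ, Z))))))
  →13  S(S(S(S(add(add(SSZ, mul(Z, SSSZ)), add(Z, add(SSZ, Z)))))))
  →14  S(S(S(S(add(S(add(SZ, mul(Z, SSSZ))), add(Z, add(SSZ, Z)))))))
  →15  S(S(S(S(S(add(add(SZ, mul(Z, SSSZ)), add(Z, add(SSZ, Z))))))))
  →16  S(S(S(S(S(add(S(add(Z, mul(Z, SSSZ))), add(Z, add(SSZ, Z))))))))
  →17  S(S(S(S(S(S(add(add(Z, mul(Z, SSSZ)), add(Z, add(SSZ, Z)))))))))
  →18  S(S(S(S(S(S(add(mul(Z, SSSZ), add(Z, add(SSZ, Z)))))))))
  →19  S(S(S(S(S(S(add(Z, add(Z, add(SSZ, Z)))))))))
  →20  S(S(S(S(S(S(add(Z, add(SSZ, Z))))))))
  →21  S(S(S(S(S(S(add(SSZ, Z)))))))
  →22  S(S(S(S(S(S(S(add(SZ, Z))))))))
  →23  S(S(S(S(S(S(S(S(add(Z, Z)))))))))
  →24  S^8(Z)

Term B:
  start: add(add(mul(Z, SSZ), Z), add(add(SSSZ, SSSZ), add(Z, SZ)))
  →1  add(add(Z, Z), add(add(SSSZ, SSSZ), add(Z, SZ)))
  →2  add(Z, add(add(SSSZ, SSSZ), add(Z, SZ)))
  →3  add(add(SSSZ, SSSZ), add(Z, SZ))
  →4  add(S(add(SSZ, SSSZ)), add(Z, SZ))
  →5  S(add(add(SSZ, SSSZ), add(Z, SZ)))
  →6  S(add(S(add(SZ, SSSZ)), add(Z, SZ)))
  →7  S(S(add(add(SZ, SSSZ), add(Z, SZ))))
  →8  S(S(add(S(add(Z, SSSZ)), add(Z, SZ))))
  →9  S(S(S(add(add(Z, SSSZ), add(Z, SZ)))))
  →10  S(S(S(add(SSSZ, add(Z, SZ)))))
  →11  S(S(S(S(add(SSZ, add(Z, SZ))))))
  →12  S(S(S(S(S(add(SZ, add(Z, SZ)))))))
  →13  S(S(S(S(S(S(add(Z, add(Z, SZ))))))))
  →14  S(S(S(S(S(S(add(Z, SZ)))))))
  →15  S^7(Z)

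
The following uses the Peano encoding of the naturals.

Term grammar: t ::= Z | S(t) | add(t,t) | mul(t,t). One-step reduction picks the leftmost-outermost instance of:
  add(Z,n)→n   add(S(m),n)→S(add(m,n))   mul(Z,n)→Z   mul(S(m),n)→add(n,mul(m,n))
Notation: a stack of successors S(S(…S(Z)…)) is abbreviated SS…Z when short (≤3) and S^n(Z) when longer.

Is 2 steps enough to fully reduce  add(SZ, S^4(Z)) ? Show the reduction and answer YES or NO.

  start: add(SZ, S^4(Z))
  step 1: S(add(Z, S^4(Z)))
  step 2: S^5(Z)

Answer: YES — reaches normal form S^5(Z) in 2 ≤ 2 steps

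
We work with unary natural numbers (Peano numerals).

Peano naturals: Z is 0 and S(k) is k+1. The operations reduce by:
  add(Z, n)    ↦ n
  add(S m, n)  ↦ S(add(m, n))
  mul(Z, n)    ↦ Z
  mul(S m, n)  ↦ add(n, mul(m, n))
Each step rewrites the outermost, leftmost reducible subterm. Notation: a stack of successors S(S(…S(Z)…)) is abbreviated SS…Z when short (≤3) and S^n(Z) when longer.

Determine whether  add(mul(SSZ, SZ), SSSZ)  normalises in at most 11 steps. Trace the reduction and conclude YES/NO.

Answer: YES — reaches normal form S^5(Z) in 10 ≤ 11 steps

Derivation:
  start: add(mul(SSZ, SZ), SSSZ)
  →1  add(add(SZ, mul(SZ, SZ)), SSSZ)
  →2  add(S(add(Z, mul(SZ, SZ))), SSSZ)
  →3  S(add(add(Z, mul(SZ, SZ)), SSSZ))
  →4  S(add(mul(SZ, SZ), SSSZ))
  →5  S(add(add(SZ, mul(Z, SZ)), SSSZ))
  →6  S(add(S(add(Z, mul(Z, SZ))), SSSZ))
  →7  S(S(add(add(Z, mul(Z, SZ)), SSSZ)))
  →8  S(S(add(mul(Z, SZ), SSSZ)))
  →9  S(S(add(Z, SSSZ)))
  →10  S^5(Z)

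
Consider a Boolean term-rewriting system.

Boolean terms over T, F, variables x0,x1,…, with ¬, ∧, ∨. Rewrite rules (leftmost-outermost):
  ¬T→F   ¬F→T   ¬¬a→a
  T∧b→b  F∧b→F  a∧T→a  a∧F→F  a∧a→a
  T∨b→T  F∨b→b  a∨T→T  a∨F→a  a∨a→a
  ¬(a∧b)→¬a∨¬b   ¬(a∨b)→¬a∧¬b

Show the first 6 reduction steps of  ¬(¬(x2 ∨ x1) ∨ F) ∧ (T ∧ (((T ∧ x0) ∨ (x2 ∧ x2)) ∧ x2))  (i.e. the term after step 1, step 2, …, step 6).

Answer: after 6 steps: (x2 ∨ x1) ∧ ((x0 ∨ (x2 ∧ x2)) ∧ x2)

Reduction:
  start: ¬(¬(x2 ∨ x1) ∨ F) ∧ (T ∧ (((T ∧ x0) ∨ (x2 ∧ x2)) ∧ x2))
  [1] (¬¬(x2 ∨ x1) ∧ ¬F) ∧ (T ∧ (((T ∧ x0) ∨ (x2 ∧ x2)) ∧ x2))
  [2] ((x2 ∨ x1) ∧ ¬F) ∧ (T ∧ (((T ∧ x0) ∨ (x2 ∧ x2)) ∧ x2))
  [3] ((x2 ∨ x1) ∧ T) ∧ (T ∧ (((T ∧ x0) ∨ (x2 ∧ x2)) ∧ x2))
  [4] (x2 ∨ x1) ∧ (T ∧ (((T ∧ x0) ∨ (x2 ∧ x2)) ∧ x2))
  [5] (x2 ∨ x1) ∧ (((T ∧ x0) ∨ (x2 ∧ x2)) ∧ x2)
  [6] (x2 ∨ x1) ∧ ((x0 ∨ (x2 ∧ x2)) ∧ x2)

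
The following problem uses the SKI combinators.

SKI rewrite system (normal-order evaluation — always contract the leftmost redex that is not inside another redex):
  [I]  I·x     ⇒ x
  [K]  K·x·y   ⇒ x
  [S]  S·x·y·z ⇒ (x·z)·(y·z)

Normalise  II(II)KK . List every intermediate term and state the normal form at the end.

Answer: normal form = KK  (in 4 steps)

Derivation:
  start: II(II)KK
  →1  I(II)KK
  →2  IIKK
  →3  IKK
  →4  KK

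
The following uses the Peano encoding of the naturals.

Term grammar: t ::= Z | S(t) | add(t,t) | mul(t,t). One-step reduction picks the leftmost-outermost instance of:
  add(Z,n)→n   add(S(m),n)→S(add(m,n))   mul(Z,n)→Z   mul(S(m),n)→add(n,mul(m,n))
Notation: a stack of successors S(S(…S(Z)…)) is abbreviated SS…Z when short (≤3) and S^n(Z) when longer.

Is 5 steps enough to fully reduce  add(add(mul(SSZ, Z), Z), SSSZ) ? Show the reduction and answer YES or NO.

  start: add(add(mul(SSZ, Z), Z), SSSZ)
  →1  add(add(add(Z, mul(SZ, Z)), Z), SSSZ)
  →2  add(add(mul(SZ, Z), Z), SSSZ)
  →3  add(add(add(Z, mul(Z, Z)), Z), SSSZ)
  →4  add(add(mul(Z, Z), Z), SSSZ)
  →5  add(add(Z, Z), SSSZ)

Answer: NO — after 5 steps the term is add(add(Z, Z), SSSZ), not yet normal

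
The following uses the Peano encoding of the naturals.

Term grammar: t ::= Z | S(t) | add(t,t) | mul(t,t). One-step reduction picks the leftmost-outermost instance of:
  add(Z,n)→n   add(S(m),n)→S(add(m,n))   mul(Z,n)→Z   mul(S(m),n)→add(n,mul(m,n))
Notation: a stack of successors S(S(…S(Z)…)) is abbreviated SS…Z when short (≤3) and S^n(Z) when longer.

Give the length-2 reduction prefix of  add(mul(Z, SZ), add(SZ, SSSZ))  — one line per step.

  start: add(mul(Z, SZ), add(SZ, SSSZ))
  →1  add(Z, add(SZ, SSSZ))
  →2  add(SZ, SSSZ)

Answer: after 2 steps: add(SZ, SSSZ)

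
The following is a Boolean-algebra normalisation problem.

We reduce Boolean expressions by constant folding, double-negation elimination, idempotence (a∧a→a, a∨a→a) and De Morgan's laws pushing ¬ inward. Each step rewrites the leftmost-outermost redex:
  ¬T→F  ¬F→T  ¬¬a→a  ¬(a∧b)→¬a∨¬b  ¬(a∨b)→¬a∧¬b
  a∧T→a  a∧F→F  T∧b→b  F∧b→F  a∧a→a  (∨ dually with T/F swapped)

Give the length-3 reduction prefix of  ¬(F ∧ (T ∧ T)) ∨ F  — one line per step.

  start: ¬(F ∧ (T ∧ T)) ∨ F
  step 1: ¬(F ∧ (T ∧ T))
  step 2: ¬F ∨ ¬(T ∧ T)
  step 3: T ∨ ¬(T ∧ T)

Answer: after 3 steps: T ∨ ¬(T ∧ T)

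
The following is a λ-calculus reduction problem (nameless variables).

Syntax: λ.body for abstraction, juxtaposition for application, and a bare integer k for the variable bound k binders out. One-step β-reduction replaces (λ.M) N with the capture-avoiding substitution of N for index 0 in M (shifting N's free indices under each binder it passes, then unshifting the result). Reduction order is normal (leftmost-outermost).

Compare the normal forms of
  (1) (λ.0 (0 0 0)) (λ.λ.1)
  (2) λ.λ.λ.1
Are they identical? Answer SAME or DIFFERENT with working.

Term A:
  start: (λ.0 (0 0 0)) (λ.λ.1)
  [1] (λ.λ.1) ((λ.λ.1) (λ.λ.1) (λ.λ.1))
  [2] λ.(λ.λ.1) (λ.λ.1) (λ.λ.1)
  [3] λ.(λ.λ.λ.1) (λ.λ.1)
  [4] λ.λ.λ.1

Term B:
  start: λ.λ.λ.1

Answer: SAME — A ⇓ λ.λ.λ.1, B ⇓ λ.λ.λ.1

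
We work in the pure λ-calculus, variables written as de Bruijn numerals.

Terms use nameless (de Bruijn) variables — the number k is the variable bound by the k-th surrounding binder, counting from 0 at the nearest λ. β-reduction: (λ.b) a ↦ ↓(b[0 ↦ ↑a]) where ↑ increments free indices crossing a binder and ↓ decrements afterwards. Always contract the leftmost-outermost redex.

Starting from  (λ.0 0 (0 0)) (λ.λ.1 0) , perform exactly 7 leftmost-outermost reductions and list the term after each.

  start: (λ.0 0 (0 0)) (λ.λ.1 0)
  [1] (λ.λ.1 0) (λ.λ.1 0) ((λ.λ.1 0) (λ.λ.1 0))
  [2] (λ.(λ.λ.1 0) 0) ((λ.λ.1 0) (λ.λ.1 0))
  [3] (λ.λ.1 0) ((λ.λ.1 0) (λ.λ.1 0))
  [4] λ.(λ.λ.1 0) (λ.λ.1 0) 0
  [5] λ.(λ.(λ.λ.1 0) 0) 0
  [6] λ.(λ.λ.1 0) 0
  [7] λ.λ.1 0

Answer: after 7 steps: λ.λ.1 0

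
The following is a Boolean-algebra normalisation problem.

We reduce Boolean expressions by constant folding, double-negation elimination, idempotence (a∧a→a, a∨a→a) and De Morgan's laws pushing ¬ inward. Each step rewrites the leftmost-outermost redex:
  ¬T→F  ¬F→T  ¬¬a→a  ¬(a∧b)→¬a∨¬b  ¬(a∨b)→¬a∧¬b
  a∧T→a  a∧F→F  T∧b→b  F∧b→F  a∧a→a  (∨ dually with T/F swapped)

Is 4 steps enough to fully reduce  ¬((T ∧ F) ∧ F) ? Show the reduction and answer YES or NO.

Answer: NO — after 4 steps the term is ¬F ∨ ¬F, not yet normal

Working:
  start: ¬((T ∧ F) ∧ F)
  →1  ¬(T ∧ F) ∨ ¬F
  →2  (¬T ∨ ¬F) ∨ ¬F
  →3  (F ∨ ¬F) ∨ ¬F
  →4  ¬F ∨ ¬F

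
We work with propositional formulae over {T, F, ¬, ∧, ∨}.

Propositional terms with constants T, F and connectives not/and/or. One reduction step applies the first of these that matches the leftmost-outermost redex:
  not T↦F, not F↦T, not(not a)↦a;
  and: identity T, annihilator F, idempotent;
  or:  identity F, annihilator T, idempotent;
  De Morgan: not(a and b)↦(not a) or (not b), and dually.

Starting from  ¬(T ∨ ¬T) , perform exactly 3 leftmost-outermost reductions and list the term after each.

  start: ¬(T ∨ ¬T)
  →1  ¬T ∧ ¬¬T
  →2  F ∧ ¬¬T
  →3  F

Answer: after 3 steps: F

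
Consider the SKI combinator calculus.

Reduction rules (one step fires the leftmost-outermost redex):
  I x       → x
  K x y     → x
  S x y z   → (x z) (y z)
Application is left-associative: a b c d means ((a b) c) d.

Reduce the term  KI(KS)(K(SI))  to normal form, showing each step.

  start: KI(KS)(K(SI))
  step 1: I(K(SI))
  step 2: K(SI)

Answer: normal form = K(SI)  (in 2 steps)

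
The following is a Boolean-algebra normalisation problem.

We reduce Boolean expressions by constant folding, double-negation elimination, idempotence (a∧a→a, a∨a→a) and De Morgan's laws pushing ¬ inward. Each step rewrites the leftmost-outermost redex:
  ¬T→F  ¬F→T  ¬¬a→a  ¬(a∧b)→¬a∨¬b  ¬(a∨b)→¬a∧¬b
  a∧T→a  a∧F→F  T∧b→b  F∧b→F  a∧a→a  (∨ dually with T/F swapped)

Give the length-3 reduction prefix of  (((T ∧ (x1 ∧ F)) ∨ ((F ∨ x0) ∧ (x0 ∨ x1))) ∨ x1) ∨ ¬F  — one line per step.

  start: (((T ∧ (x1 ∧ F)) ∨ ((F ∨ x0) ∧ (x0 ∨ x1))) ∨ x1) ∨ ¬F
  step 1: (((x1 ∧ F) ∨ ((F ∨ x0) ∧ (x0 ∨ x1))) ∨ x1) ∨ ¬F
  step 2: ((F ∨ ((F ∨ x0) ∧ (x0 ∨ x1))) ∨ x1) ∨ ¬F
  step 3: (((F ∨ x0) ∧ (x0 ∨ x1)) ∨ x1) ∨ ¬F

Answer: after 3 steps: (((F ∨ x0) ∧ (x0 ∨ x1)) ∨ x1) ∨ ¬F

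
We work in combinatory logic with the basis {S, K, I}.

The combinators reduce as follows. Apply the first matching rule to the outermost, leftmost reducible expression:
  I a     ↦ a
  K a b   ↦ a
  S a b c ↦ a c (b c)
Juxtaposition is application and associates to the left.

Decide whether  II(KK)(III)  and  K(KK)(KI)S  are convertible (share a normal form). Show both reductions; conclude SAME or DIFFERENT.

Answer: SAME — A ⇓ K, B ⇓ K

Derivation:
Term A:
  start: II(KK)(III)
  step 1: I(KK)(III)
  step 2: KK(III)
  step 3: K

Term B:
  start: K(KK)(KI)S
  step 1: KKS
  step 2: K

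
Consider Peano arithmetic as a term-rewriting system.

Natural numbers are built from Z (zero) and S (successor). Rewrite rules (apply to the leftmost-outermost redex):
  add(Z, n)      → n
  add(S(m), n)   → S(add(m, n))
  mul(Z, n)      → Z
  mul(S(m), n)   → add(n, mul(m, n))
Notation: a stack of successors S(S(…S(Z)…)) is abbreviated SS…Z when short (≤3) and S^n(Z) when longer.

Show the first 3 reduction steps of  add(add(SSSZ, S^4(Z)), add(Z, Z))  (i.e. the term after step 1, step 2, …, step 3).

  start: add(add(SSSZ, S^4(Z)), add(Z, Z))
  [1] add(S(add(SSZ, S^4(Z))), add(Z, Z))
  [2] S(add(add(SSZ, S^4(Z)), add(Z, Z)))
  [3] S(add(S(add(SZ, S^4(Z))), add(Z, Z)))

Answer: after 3 steps: S(add(S(add(SZ, S^4(Z))), add(Z, Z)))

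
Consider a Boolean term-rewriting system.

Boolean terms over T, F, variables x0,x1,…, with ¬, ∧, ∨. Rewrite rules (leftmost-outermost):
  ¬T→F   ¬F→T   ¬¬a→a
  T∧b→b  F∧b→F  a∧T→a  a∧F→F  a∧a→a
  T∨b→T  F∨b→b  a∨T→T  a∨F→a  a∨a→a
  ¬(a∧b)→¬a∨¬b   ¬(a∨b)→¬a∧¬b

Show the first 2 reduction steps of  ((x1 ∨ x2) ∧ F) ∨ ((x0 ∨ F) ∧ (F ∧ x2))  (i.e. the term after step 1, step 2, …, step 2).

  start: ((x1 ∨ x2) ∧ F) ∨ ((x0 ∨ F) ∧ (F ∧ x2))
  [1] F ∨ ((x0 ∨ F) ∧ (F ∧ x2))
  [2] (x0 ∨ F) ∧ (F ∧ x2)

Answer: after 2 steps: (x0 ∨ F) ∧ (F ∧ x2)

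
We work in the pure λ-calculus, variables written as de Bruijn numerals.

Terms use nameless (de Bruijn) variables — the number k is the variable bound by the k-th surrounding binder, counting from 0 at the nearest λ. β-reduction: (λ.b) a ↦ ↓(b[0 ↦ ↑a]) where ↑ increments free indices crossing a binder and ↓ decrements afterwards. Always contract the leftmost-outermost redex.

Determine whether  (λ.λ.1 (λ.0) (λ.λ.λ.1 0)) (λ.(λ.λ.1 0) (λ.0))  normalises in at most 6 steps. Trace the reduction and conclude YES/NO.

Answer: YES — reaches normal form λ.λ.λ.λ.1 0 in 5 ≤ 6 steps

Working:
  start: (λ.λ.1 (λ.0) (λ.λ.λ.1 0)) (λ.(λ.λ.1 0) (λ.0))
  step 1: λ.(λ.(λ.λ.1 0) (λ.0)) (λ.0) (λ.λ.λ.1 0)
  step 2: λ.(λ.λ.1 0) (λ.0) (λ.λ.λ.1 0)
  step 3: λ.(λ.(λ.0) 0) (λ.λ.λ.1 0)
  step 4: λ.(λ.0) (λ.λ.λ.1 0)
  step 5: λ.λ.λ.λ.1 0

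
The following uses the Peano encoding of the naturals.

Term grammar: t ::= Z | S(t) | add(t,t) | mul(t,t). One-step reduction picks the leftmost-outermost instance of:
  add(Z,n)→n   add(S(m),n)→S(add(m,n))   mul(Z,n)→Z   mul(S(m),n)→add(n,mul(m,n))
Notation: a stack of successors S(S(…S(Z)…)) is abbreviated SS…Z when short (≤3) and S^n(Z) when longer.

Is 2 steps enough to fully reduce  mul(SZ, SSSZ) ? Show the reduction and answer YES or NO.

  start: mul(SZ, SSSZ)
  →1  add(SSSZ, mul(Z, SSSZ))
  →2  S(add(SSZ, mul(Z, SSSZ)))

Answer: NO — after 2 steps the term is S(add(SSZ, mul(Z, SSSZ))), not yet normal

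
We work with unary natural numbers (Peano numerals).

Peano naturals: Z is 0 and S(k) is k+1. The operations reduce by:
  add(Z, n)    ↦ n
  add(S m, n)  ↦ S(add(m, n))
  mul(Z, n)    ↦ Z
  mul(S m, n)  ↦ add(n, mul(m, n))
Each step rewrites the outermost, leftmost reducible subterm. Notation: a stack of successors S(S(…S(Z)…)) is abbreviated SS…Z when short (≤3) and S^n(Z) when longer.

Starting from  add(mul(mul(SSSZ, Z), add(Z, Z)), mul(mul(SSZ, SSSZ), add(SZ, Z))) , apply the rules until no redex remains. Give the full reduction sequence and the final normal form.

Answer: normal form = S^6(Z)  (in 51 steps)

Reduction:
  start: add(mul(mul(SSSZ, Z), add(Z, Z)), mul(mul(SSZ, SSSZ), add(SZ, Z)))
  [1] add(mul(add(Z, mul(SSZ, Z)), add(Z, Z)), mul(mul(SSZ, SSSZ), add(SZ, Z)))
  [2] add(mul(mul(SSZ, Z), add(Z, Z)), mul(mul(SSZ, SSSZ), add(SZ, Z)))
  [3] add(mul(add(Z, mul(SZ, Z)), add(Z, Z)), mul(mul(SSZ, SSSZ), add(SZ, Z)))
  [4] add(mul(mul(SZ, Z), add(Z, Z)), mul(mul(SSZ, SSSZ), add(SZ, Z)))
  [5] add(mul(add(Z, mul(Z, Z)), add(Z, Z)), mul(mul(SSZ, SSSZ), add(SZ, Z)))
  [6] add(mul(mul(Z, Z), add(Z, Z)), mul(mul(SSZ, SSSZ), add(SZ, Z)))
  [7] add(mul(Z, add(Z, Z)), mul(mul(SSZ, SSSZ), add(SZ, Z)))
  [8] add(Z, mul(mul(SSZ, SSSZ), add(SZ, Z)))
  [9] mul(mul(SSZ, SSSZ), add(SZ, Z))
  [10] mul(add(SSSZ, mul(SZ, SSSZ)), add(SZ, Z))
  [11] mul(S(add(SSZ, mul(SZ, SSSZ))), add(SZ, Z))
  [12] add(add(SZ, Z), mul(add(SSZ, mul(SZ, SSSZ)), add(SZ, Z)))
  [13] add(S(add(Z, Z)), mul(add(SSZ, mul(SZ, SSSZ)), add(SZ, Z)))
  [14] S(add(add(Z, Z), mul(add(SSZ, mul(SZ, SSSZ)), add(SZ, Z))))
  [15] S(add(Z, mul(add(SSZ, mul(SZ, SSSZ)), add(SZ, Z))))
  [16] S(mul(add(SSZ, mul(SZ, SSSZ)), add(SZ, Z)))
  [17] S(mul(S(add(SZ, mul(SZ, SSSZ))), add(SZ, Z)))
  [18] S(add(add(SZ, Z), mul(add(SZ, mul(SZ, SSSZ)), add(SZ, Z))))
  [19] S(add(S(add(Z, Z)), mul(add(SZ, mul(SZ, SSSZ)), add(SZ, Z))))
  [20] S(S(add(add(Z, Z), mul(add(SZ, mul(SZ, SSSZ)), add(SZ, Z)))))
  [21] S(S(add(Z, mul(add(SZ, mul(SZ, SSSZ)), add(SZ, Z)))))
  [22] S(S(mul(add(SZ, mul(SZ, SSSZ)), add(SZ, Z))))
  [23] S(S(mul(S(add(Z, mul(SZ, SSSZ))), add(SZ, Z))))
  [24] S(S(add(add(SZ, Z), mul(add(Z, mul(SZ, SSSZ)), add(SZ, Z)))))
  [25] S(S(add(S(add(Z, Z)), mul(add(Z, mul(SZ, SSSZ)), add(SZ, Z)))))
  [26] S(S(S(add(add(Z, Z), mul(add(Z, mul(SZ, SSSZ)), add(SZ, Z))))))
  [27] S(S(S(add(Z, mul(add(Z, mul(SZ, SSSZ)), add(SZ, Z))))))
  [28] S(S(S(mul(add(Z, mul(SZ, SSSZ)), add(SZ, Z)))))
  [29] S(S(S(mul(mul(SZ, SSSZ), add(SZ, Z)))))
  [30] S(S(S(mul(add(SSSZ, mul(Z, SSSZ)), add(SZ, Z)))))
  [31] S(S(S(mul(S(add(SSZ, mul(Z, SSSZ))), add(SZ, Z)))))
  [32] S(S(S(add(add(SZ, Z), mul(add(SSZ, mul(Z, SSSZ)), add(SZ, Z))))))
  [33] S(S(S(add(S(add(Z, Z)), mul(add(SSZ, mul(Z, SSSZ)), add(SZ, Z))))))
  [34] S(S(S(S(add(add(Z, Z), mul(add(SSZ, mul(Z, SSSZ)), add(SZ, Z)))))))
  [35] S(S(S(S(add(Z, mul(add(SSZ, mul(Z, SSSZ)), add(SZ, Z)))))))
  [36] S(S(S(S(mul(add(SSZ, mul(Z, SSSZ)), add(SZ, Z))))))
  [37] S(S(S(S(mul(S(add(SZ, mul(Z, SSSZ))), add(SZ, Z))))))
  [38] S(S(S(S(add(add(SZ, Z), mul(add(SZ, mul(Z, SSSZ)), add(SZ, Z)))))))
  [39] S(S(S(S(add(S(add(Z, Z)), mul(add(SZ, mul(Z, SSSZ)), add(SZ, Z)))))))
  [40] S(S(S(S(S(add(add(Z, Z), mul(add(SZ, mul(Z, SSSZ)), add(SZ, Z))))))))
  [41] S(S(S(S(S(add(Z, mul(add(SZ, mul(Z, SSSZ)), add(SZ, Z))))))))
  [42] S(S(S(S(S(mul(add(SZ, mul(Z, SSSZ)), add(SZ, Z)))))))
  [43] S(S(S(S(S(mul(S(add(Z, mul(Z, SSSZ))), add(SZ, Z)))))))
  [44] S(S(S(S(S(add(add(SZ, Z), mul(add(Z, mul(Z, SSSZ)), add(SZ, Z))))))))
  [45] S(S(S(S(S(add(S(add(Z, Z)), mul(add(Z, mul(Z, SSSZ)), add(SZ, Z))))))))
  [46] S(S(S(S(S(S(add(add(Z, Z), mul(add(Z, mul(Z, SSSZ)), add(SZ, Z)))))))))
  [47] S(S(S(S(S(S(add(Z, mul(add(Z, mul(Z, SSSZ)), add(SZ, Z)))))))))
  [48] S(S(S(S(S(S(mul(add(Z, mul(Z, SSSZ)), add(SZ, Z))))))))
  [49] S(S(S(S(S(S(mul(mul(Z, SSSZ), add(SZ, Z))))))))
  [50] S(S(S(S(S(S(mul(Z, add(SZ, Z))))))))
  [51] S^6(Z)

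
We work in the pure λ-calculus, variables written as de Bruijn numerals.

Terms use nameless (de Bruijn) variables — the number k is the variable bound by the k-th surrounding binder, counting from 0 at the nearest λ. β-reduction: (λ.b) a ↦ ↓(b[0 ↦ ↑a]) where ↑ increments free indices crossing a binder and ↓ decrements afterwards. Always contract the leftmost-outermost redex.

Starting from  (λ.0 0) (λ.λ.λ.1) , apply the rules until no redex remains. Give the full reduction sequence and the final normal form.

Answer: normal form = λ.λ.1  (in 2 steps)

Reduction:
  start: (λ.0 0) (λ.λ.λ.1)
  [1] (λ.λ.λ.1) (λ.λ.λ.1)
  [2] λ.λ.1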